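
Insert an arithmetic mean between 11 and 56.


AM = (11 + 56)/2 = 67/2 = 33.5

AM = 33.5


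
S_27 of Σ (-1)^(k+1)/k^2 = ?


S = 1 - 1/4 + 1/9 - 1/16 + 1/25 - 1/36 + 1/49 - 1/64 ± ...
= 0.8231
(Full series converges to +π²/12 ≈ +0.8225)

S_27 = 0.8231


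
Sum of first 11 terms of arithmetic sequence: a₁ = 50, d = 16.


aₙ = 50 + (11-1)×16 = 210
Sₙ = n(a₁+aₙ)/2 = 11×(50+210)/2
= 11×260/2 = 1430

S_11 = 1430


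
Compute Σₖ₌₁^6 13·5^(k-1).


Sₙ = 13×(5^6 - 1)/(5 - 1)
= 13×(15625 - 1)/4
= 13×15624/4
= 50778

S_6 = 50778


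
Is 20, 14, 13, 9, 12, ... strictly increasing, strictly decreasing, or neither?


Differences: -6, -1, -4, 3
Difference at position 4 is +3 (> 0) but position 1 is -6 (< 0) — sequence both rises and falls
→ NOT monotonic

Not monotonic


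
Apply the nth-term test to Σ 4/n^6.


lim(n→∞) 4/n^6 = 0
lim aₙ = 0 → nth-term test is INCONCLUSIVE
(Need other tests; this is actually a convergent p-series with p=6 > 1)

Inconclusive (lim aₙ = 0; need another test)


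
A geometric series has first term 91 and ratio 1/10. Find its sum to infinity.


S∞ = a₁/(1-r) = 91/(1 - 1/10)
= 91/(9/10)
= 910/9

S∞ = 910/9


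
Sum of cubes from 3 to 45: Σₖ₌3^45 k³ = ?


Σₖ₌3^45 k³ = [45·46/2]² − [2·3/2]²
= 1071225 − 9 = 1071216

Σk³ = 1071216


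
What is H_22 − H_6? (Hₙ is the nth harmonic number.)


Σₖ₌7^22 1/k = 1/7 + 1/8 + 1/9 + ... + 1/22
= 32094677/25865840
≈ 1.2408

Sum = 32094677/25865840 ≈ 1.2408


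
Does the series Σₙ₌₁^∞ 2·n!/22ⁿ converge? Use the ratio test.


aₙ = 2·n!/22^n
a_{n+1}/aₙ = (n+1)!/22^(n+1) × 22^n/n!  (constant 2 cancels)
= (n+1)/22
L = lim(n→∞) (n+1)/22 = ∞
L > 1 → series DIVERGES

Diverges (ratio test: L = ∞ > 1)


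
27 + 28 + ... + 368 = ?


Σₖ₌27^368 k = Σₖ₌₁^368 k − Σₖ₌₁^26 k
= 368·369/2 − 26·27/2
= 67896 − 351 = 67545

Σk = 67545


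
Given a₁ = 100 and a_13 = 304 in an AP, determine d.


d = (aₙ - a₁)/(n-1)
= (304 - 100)/(13-1)
= 204/12 = 17

d = 17


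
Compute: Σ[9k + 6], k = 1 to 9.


Σ(9k+6) = 9·Σk + 6·n
= 9·45 + 6·9
= 405 + 54 = 459

Σ = 459


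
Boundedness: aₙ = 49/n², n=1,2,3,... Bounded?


a₁ = 49, a₂ = 49/4, a₃ = 49/9, ...
0 < aₙ ≤ 49 for all n ≥ 1
The sequence IS bounded

Bounded (0 < aₙ ≤ 49)


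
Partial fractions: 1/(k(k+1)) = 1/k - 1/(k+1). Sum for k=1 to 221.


1/(k(k+1)) = 1/k - 1/(k+1) (partial fractions)
Telescoping: Σ = 1 - 1/222 = 221/222

Sum = 221/222


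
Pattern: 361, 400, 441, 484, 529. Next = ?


Pattern: perfect squares: n²
Terms: 361, 400, 441, 484, 529
Next term = 576

Next term = 576


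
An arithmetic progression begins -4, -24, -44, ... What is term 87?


aₙ = a₁ + (n-1)d
= -4 + (87-1)×-20
= -4 - 1720
= -1724

a_87 = -1724


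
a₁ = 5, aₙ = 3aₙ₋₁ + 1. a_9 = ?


Computing step by step:
a_1 = 5
a_2 = 16
a_3 = 49
a_4 = 148
a_5 = 445
a_6 = 1336
a_7 = 4009
a_8 = 12028
a_9 = 36085


a_9 = 36085


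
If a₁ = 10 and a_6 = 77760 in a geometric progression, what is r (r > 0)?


r^(n-1) = aₙ/a₁
r^5 = 77760/10 = 7776
r = 7776^(1/5)
= 6

r = 6


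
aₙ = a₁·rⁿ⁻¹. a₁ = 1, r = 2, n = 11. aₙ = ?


aₙ = a₁·r^(n-1)
= 1×2^10
= 1×1024
= 1024

a_11 = 1024


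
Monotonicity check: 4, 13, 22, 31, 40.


Differences: 9, 9, 9, 9
All differences > 0 → strictly INCREASING

Monotonically increasing


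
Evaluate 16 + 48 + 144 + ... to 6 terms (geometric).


Sₙ = 16×(3^6 - 1)/(3 - 1)
= 16×(729 - 1)/2
= 16×728/2
= 5824

S_6 = 5824


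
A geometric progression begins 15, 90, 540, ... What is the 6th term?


aₙ = a₁·r^(n-1)
= 15×6^5
= 15×7776
= 116640

a_6 = 116640


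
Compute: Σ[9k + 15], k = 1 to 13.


Σ(9k+15) = 9·Σk + 15·n
= 9·91 + 15·13
= 819 + 195 = 1014

Σ = 1014


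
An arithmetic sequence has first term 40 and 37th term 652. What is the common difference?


d = (aₙ - a₁)/(n-1)
= (652 - 40)/(37-1)
= 612/36 = 17

d = 17


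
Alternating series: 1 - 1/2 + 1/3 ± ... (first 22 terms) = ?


S = 1 - 1/2 + 1/3 - 1/4 + 1/5 - 1/6 + 1/7 - 1/8 ± ...
= 0.6709
(Full series converges to +ln(2) ≈ +0.6931)

S_22 = 0.6709


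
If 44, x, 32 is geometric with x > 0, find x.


GM = √(44×32) = √1408 = 37.5233

GM = 37.5233


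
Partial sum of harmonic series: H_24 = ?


H_24 = 1/1 + 1/2 + 1/3 + ... + 1/24
= 1347822955/356948592
≈ 3.776

H_24 = 1347822955/356948592 ≈ 3.776


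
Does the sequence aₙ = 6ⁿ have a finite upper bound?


aₙ = 6ⁿ → as n→∞, aₙ→∞ (since base 6 > 1)
No finite upper bound exists
The sequence is UNBOUNDED

Unbounded (aₙ → ∞ as n → ∞)


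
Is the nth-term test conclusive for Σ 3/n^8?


lim(n→∞) 3/n^8 = 0
lim aₙ = 0 → nth-term test is INCONCLUSIVE
(Need other tests; this is actually a convergent p-series with p=8 > 1)

Inconclusive (lim aₙ = 0; need another test)


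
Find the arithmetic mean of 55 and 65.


AM = (55 + 65)/2 = 120/2 = 60

AM = 60


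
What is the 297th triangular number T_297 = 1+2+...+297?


n(n+1)/2 = 297×298/2 = 88506/2 = 44253

Σk = 44253


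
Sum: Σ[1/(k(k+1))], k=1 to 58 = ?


1/(k(k+1)) = 1/k - 1/(k+1) (partial fractions)
Telescoping: Σ = 1 - 1/59 = 58/59

Sum = 58/59


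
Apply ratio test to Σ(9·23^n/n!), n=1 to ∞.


aₙ = 9·23^n/n!
a_{n+1}/aₙ = 23^(n+1)/(n+1)! × n!/23^n  (constant 9 cancels)
= 23/(n+1)
L = lim(n→∞) 23/(n+1) = 0
L < 1 → series CONVERGES

Converges (ratio test: L = 0 < 1)


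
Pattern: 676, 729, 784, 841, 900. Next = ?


Pattern: perfect squares: n²
Terms: 676, 729, 784, 841, 900
Next term = 961

Next term = 961


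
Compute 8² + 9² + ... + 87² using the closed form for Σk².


Σₖ₌8^87 k² = Σₖ₌₁^87 k² − Σₖ₌₁^7 k²
= 87·88·175/6 − 7·8·15/6
= 223300 − 140 = 223160

Σk² = 223160


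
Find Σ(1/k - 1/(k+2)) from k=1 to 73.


Telescoping with gap 2: two head and two tail terms survive.
= (1 + 1/2) - (1/74 + 1/75)
= 3/2 - 1/74 - 1/75 = 4088/2775

Sum = 4088/2775


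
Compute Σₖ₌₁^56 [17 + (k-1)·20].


aₙ = 17 + (56-1)×20 = 1117
Sₙ = n(a₁+aₙ)/2 = 56×(17+1117)/2
= 56×1134/2 = 31752

S_56 = 31752


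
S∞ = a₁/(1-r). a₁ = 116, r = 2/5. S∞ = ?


S∞ = a₁/(1-r) = 116/(1 - 2/5)
= 116/(3/5)
= 580/3

S∞ = 580/3


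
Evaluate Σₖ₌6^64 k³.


Σₖ₌6^64 k³ = [64·65/2]² − [5·6/2]²
= 4326400 − 225 = 4326175

Σk³ = 4326175


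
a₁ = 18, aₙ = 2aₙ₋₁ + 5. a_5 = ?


Computing step by step:
a_1 = 18
a_2 = 41
a_3 = 87
a_4 = 179
a_5 = 363


a_5 = 363


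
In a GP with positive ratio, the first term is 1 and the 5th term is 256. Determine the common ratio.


r^(n-1) = aₙ/a₁
r^4 = 256/1 = 256
r = 256^(1/4)
= ±4; taking r > 0 gives r = 4

r = 4


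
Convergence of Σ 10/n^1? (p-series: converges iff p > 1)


p-series test: Σ c/n^p converges if p > 1, diverges if p ≤ 1 (constant c > 0 doesn't affect convergence).
p = 1
1 ≤ 1 → DIVERGES

Diverges (p = 1 ≤ 1)


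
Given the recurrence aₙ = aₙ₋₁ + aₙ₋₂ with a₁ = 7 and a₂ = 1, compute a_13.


Computing iteratively: 7, 1, 8, 9, 17, 26, 43, 69, 112, 181, 293, 474, ...
a_13 = 767

a_13 = 767


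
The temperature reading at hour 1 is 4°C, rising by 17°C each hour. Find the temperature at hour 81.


aₙ = a₁ + (n-1)d
= 4 + (81-1)×17
= 4 + 1360
= 1364

a_81 = 1364


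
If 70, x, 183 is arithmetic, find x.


AM = (70 + 183)/2 = 253/2 = 126.5

AM = 126.5


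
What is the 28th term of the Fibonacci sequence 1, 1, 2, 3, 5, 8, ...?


Fibonacci sequence: 1, 1, 2, 3, 5, 8, 13, 21, 34, 55, 89, ...
F(28) = 317811

F(28) = 317811


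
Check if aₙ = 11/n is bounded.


a₁ = 11, a₂ = 11/2, a₃ = 11/3, ...
0 < aₙ ≤ 11 for all n ≥ 1
Lower bound: 0, Upper bound: 11
The sequence IS bounded

Bounded (0 < aₙ ≤ 11)


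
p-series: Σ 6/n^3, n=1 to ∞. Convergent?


p-series test: Σ c/n^p converges if p > 1, diverges if p ≤ 1 (constant c > 0 doesn't affect convergence).
p = 3
3 > 1 → CONVERGES

Converges (p = 3 > 1)


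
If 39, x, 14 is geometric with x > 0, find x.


GM = √(39×14) = √546 = 23.3666

GM = 23.3666


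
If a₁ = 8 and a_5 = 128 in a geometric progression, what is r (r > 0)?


r^(n-1) = aₙ/a₁
r^4 = 128/8 = 16
r = 16^(1/4)
= ±2; taking r > 0 gives r = 2

r = 2


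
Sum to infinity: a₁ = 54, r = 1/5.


S∞ = a₁/(1-r) = 54/(1 - 1/5)
= 54/(4/5)
= 135/2

S∞ = 135/2


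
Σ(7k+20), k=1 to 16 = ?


Σ(7k+20) = 7·Σk + 20·n
= 7·136 + 20·16
= 952 + 320 = 1272

Σ = 1272


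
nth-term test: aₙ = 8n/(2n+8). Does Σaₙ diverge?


lim(n→∞) 8n/(2n+8) = 8/2 = 4  (divide numerator and denominator by n)
lim aₙ = 4 ≠ 0 → series DIVERGES

Diverges (lim aₙ = 4 ≠ 0)


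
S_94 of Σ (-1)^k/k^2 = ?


S = -1 + 1/4 - 1/9 + 1/16 - 1/25 + 1/36 - 1/49 + 1/64 ± ...
= -0.8224
(Full series converges to -π²/12 ≈ -0.8225)

S_94 = -0.8224


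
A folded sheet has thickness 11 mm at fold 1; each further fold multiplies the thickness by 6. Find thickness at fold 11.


aₙ = a₁·r^(n-1)
= 11×6^10
= 11×60466176
= 665127936

a_11 = 665127936


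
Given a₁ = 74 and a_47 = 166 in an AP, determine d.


d = (aₙ - a₁)/(n-1)
= (166 - 74)/(47-1)
= 92/46 = 2

d = 2


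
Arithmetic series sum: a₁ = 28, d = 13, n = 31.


aₙ = 28 + (31-1)×13 = 418
Sₙ = n(a₁+aₙ)/2 = 31×(28+418)/2
= 31×446/2 = 6913

S_31 = 6913


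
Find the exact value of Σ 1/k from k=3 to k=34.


Σₖ₌3^34 1/k = 1/3 + 1/4 + 1/5 + ... + 1/34
= 34370802258349/13127595717600
≈ 2.6182

Sum = 34370802258349/13127595717600 ≈ 2.6182


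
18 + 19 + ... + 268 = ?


Σₖ₌18^268 k = Σₖ₌₁^268 k − Σₖ₌₁^17 k
= 268·269/2 − 17·18/2
= 36046 − 153 = 35893

Σk = 35893


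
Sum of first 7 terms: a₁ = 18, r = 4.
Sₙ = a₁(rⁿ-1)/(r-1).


Sₙ = 18×(4^7 - 1)/(4 - 1)
= 18×(16384 - 1)/3
= 18×16383/3
= 98298

S_7 = 98298


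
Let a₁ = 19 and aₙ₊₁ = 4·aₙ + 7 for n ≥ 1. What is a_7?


Computing step by step:
a_1 = 19
a_2 = 83
a_3 = 339
a_4 = 1363
a_5 = 5459
a_6 = 21843
a_7 = 87379


a_7 = 87379


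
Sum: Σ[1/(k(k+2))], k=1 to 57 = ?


1/(k(k+2)) = (1/2)·(1/k - 1/(k+2)) (partial fractions)
Telescoping: Σ = (1/2)·(1 + 1/2 - 1/58 - 1/59) = 1254/1711

Sum = 1254/1711


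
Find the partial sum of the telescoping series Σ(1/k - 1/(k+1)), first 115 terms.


Telescoping: adjacent terms cancel.
= 1/1 - 1/116
= 1 - 1/116 = 115/116

Sum = 115/116


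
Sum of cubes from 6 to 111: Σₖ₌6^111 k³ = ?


Σₖ₌6^111 k³ = [111·112/2]² − [5·6/2]²
= 38638656 − 225 = 38638431

Σk³ = 38638431


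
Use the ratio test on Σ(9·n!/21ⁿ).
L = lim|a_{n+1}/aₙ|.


aₙ = 9·n!/21^n
a_{n+1}/aₙ = (n+1)!/21^(n+1) × 21^n/n!  (constant 9 cancels)
= (n+1)/21
L = lim(n→∞) (n+1)/21 = ∞
L > 1 → series DIVERGES

Diverges (ratio test: L = ∞ > 1)


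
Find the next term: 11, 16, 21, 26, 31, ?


Pattern: arithmetic (d=5)
Terms: 11, 16, 21, 26, 31
Next term = 36

Next term = 36


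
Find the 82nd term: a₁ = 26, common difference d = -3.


aₙ = a₁ + (n-1)d
= 26 + (82-1)×-3
= 26 - 243
= -217

a_82 = -217


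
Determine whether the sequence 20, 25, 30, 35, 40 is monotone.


Differences: 5, 5, 5, 5
All differences > 0 → strictly INCREASING

Monotonically increasing


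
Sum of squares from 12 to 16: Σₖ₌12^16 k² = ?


Σₖ₌12^16 k² = Σₖ₌₁^16 k² − Σₖ₌₁^11 k²
= 16·17·33/6 − 11·12·23/6
= 1496 − 506 = 990

Σk² = 990


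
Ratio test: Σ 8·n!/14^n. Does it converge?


aₙ = 8·n!/14^n
a_{n+1}/aₙ = (n+1)!/14^(n+1) × 14^n/n!  (constant 8 cancels)
= (n+1)/14
L = lim(n→∞) (n+1)/14 = ∞
L > 1 → series DIVERGES

Diverges (ratio test: L = ∞ > 1)


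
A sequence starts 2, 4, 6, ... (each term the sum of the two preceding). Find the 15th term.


Computing iteratively: 2, 4, 6, 10, 16, 26, 42, 68, 110, 178, 288, 466, ...
a_15 = 1974

a_15 = 1974


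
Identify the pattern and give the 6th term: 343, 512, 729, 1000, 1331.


Pattern: perfect cubes: n³
Terms: 343, 512, 729, 1000, 1331
Next term = 1728

Next term = 1728


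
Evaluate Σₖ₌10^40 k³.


Σₖ₌10^40 k³ = [40·41/2]² − [9·10/2]²
= 672400 − 2025 = 670375

Σk³ = 670375


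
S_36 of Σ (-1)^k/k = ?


S = -1 + 1/2 - 1/3 + 1/4 - 1/5 + 1/6 - 1/7 + 1/8 ± ...
= -0.6795
(Full series converges to -ln(2) ≈ -0.6931)

S_36 = -0.6795


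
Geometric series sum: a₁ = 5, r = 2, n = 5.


Sₙ = 5×(2^5 - 1)/(2 - 1)
= 5×(32 - 1)/1
= 5×31/1
= 155

S_5 = 155


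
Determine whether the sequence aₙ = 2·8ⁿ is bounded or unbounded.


aₙ = 2·8ⁿ → as n→∞, aₙ→∞ (since base 8 > 1)
No finite upper bound exists
The sequence is UNBOUNDED

Unbounded (aₙ → ∞ as n → ∞)


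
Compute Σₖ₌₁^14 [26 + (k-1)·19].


aₙ = 26 + (14-1)×19 = 273
Sₙ = n(a₁+aₙ)/2 = 14×(26+273)/2
= 14×299/2 = 2093

S_14 = 2093


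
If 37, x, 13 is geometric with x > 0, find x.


GM = √(37×13) = √481 = 21.9317

GM = 21.9317


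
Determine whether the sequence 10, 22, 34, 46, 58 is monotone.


Differences: 12, 12, 12, 12
All differences > 0 → strictly INCREASING

Monotonically increasing


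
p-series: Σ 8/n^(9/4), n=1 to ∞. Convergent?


p-series test: Σ c/n^p converges if p > 1, diverges if p ≤ 1 (constant c > 0 doesn't affect convergence).
p = 9/4
9/4 > 1 → CONVERGES

Converges (p = 9/4 > 1)


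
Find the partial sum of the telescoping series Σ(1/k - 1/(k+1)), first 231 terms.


Telescoping: adjacent terms cancel.
= 1/1 - 1/232
= 1 - 1/232 = 231/232

Sum = 231/232


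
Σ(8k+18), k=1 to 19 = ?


Σ(8k+18) = 8·Σk + 18·n
= 8·190 + 18·19
= 1520 + 342 = 1862

Σ = 1862


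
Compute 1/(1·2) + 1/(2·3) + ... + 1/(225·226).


1/(k(k+1)) = 1/k - 1/(k+1) (partial fractions)
Telescoping: Σ = 1 - 1/226 = 225/226

Sum = 225/226


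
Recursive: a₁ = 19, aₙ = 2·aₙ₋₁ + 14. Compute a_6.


Computing step by step:
a_1 = 19
a_2 = 52
a_3 = 118
a_4 = 250
a_5 = 514
a_6 = 1042


a_6 = 1042


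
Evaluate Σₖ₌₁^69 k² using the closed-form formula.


n = 69
n(n+1)(2n+1)/6 = 69×70×139/6
= 671370/6 = 111895

Σk² = 111895


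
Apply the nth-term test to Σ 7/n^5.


lim(n→∞) 7/n^5 = 0
lim aₙ = 0 → nth-term test is INCONCLUSIVE
(Need other tests; this is actually a convergent p-series with p=5 > 1)

Inconclusive (lim aₙ = 0; need another test)


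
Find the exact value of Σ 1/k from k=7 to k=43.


Σₖ₌7^43 1/k = 1/7 + 1/8 + 1/9 + ... + 1/43
= 232431227381323457/122332313750680800
≈ 1.9

Sum = 232431227381323457/122332313750680800 ≈ 1.9


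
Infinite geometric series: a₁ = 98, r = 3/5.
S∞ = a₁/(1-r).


S∞ = a₁/(1-r) = 98/(1 - 3/5)
= 98/(2/5)
= 245

S∞ = 245


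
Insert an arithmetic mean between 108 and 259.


AM = (108 + 259)/2 = 367/2 = 183.5

AM = 183.5


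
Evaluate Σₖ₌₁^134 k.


n(n+1)/2 = 134×135/2 = 18090/2 = 9045

Σk = 9045


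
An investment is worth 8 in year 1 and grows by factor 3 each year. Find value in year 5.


aₙ = a₁·r^(n-1)
= 8×3^4
= 8×81
= 648

a_5 = 648


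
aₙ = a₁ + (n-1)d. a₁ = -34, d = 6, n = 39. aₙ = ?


aₙ = a₁ + (n-1)d
= -34 + (39-1)×6
= -34 + 228
= 194

a_39 = 194


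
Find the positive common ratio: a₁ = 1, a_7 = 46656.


r^(n-1) = aₙ/a₁
r^6 = 46656/1 = 46656
r = 46656^(1/6)
= ±6; taking r > 0 gives r = 6

r = 6


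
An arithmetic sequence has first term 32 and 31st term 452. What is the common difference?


d = (aₙ - a₁)/(n-1)
= (452 - 32)/(31-1)
= 420/30 = 14

d = 14


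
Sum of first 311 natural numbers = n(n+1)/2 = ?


n(n+1)/2 = 311×312/2 = 97032/2 = 48516

Σk = 48516


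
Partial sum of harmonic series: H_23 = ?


H_23 = 1/1 + 1/2 + 1/3 + ... + 1/23
= 444316699/118982864
≈ 3.7343

H_23 = 444316699/118982864 ≈ 3.7343


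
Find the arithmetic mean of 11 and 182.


AM = (11 + 182)/2 = 193/2 = 96.5

AM = 96.5


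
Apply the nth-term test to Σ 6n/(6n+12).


lim(n→∞) 6n/(6n+12) = 6/6 = 1  (divide numerator and denominator by n)
lim aₙ = 1 ≠ 0 → series DIVERGES

Diverges (lim aₙ = 1 ≠ 0)


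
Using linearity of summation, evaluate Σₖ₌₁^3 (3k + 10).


Σ(3k+10) = 3·Σk + 10·n
= 3·6 + 10·3
= 18 + 30 = 48

Σ = 48


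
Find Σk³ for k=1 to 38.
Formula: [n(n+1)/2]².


n(n+1)/2 = 38×39/2 = 741
Σk³ = 741² = 549081

Σk³ = 549081


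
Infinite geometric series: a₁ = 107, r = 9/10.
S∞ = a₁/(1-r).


S∞ = a₁/(1-r) = 107/(1 - 9/10)
= 107/(1/10)
= 1070

S∞ = 1070


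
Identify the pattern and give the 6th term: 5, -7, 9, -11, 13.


Pattern: alternating sign, magnitude arithmetic (d=2)
Terms: 5, -7, 9, -11, 13
Next term = -15

Next term = -15


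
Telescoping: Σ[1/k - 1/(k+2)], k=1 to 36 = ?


Telescoping with gap 2: two head and two tail terms survive.
= (1 + 1/2) - (1/37 + 1/38)
= 3/2 - 1/37 - 1/38 = 1017/703

Sum = 1017/703


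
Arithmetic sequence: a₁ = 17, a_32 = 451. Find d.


d = (aₙ - a₁)/(n-1)
= (451 - 17)/(32-1)
= 434/31 = 14

d = 14


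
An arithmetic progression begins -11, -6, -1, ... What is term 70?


aₙ = a₁ + (n-1)d
= -11 + (70-1)×5
= -11 + 345
= 334

a_70 = 334


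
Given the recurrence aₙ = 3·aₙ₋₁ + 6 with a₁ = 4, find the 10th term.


Computing step by step:
a_1 = 4
a_2 = 18
a_3 = 60
a_4 = 186
a_5 = 564
a_6 = 1698
a_7 = 5100
a_8 = 15306
a_9 = 45924
a_10 = 137778


a_10 = 137778


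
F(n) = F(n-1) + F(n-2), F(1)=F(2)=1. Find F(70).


Fibonacci sequence: 1, 1, 2, 3, 5, 8, 13, 21, 34, 55, 89, ...
F(70) = 190392490709135

F(70) = 190392490709135


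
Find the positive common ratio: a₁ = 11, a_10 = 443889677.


r^(n-1) = aₙ/a₁
r^9 = 443889677/11 = 40353607
r = 40353607^(1/9)
= 7

r = 7


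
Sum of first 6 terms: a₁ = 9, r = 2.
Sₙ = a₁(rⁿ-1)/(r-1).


Sₙ = 9×(2^6 - 1)/(2 - 1)
= 9×(64 - 1)/1
= 9×63/1
= 567

S_6 = 567


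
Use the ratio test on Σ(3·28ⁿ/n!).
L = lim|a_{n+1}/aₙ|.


aₙ = 3·28^n/n!
a_{n+1}/aₙ = 28^(n+1)/(n+1)! × n!/28^n  (constant 3 cancels)
= 28/(n+1)
L = lim(n→∞) 28/(n+1) = 0
L < 1 → series CONVERGES

Converges (ratio test: L = 0 < 1)


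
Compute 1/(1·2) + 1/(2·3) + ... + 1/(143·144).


1/(k(k+1)) = 1/k - 1/(k+1) (partial fractions)
Telescoping: Σ = 1 - 1/144 = 143/144

Sum = 143/144


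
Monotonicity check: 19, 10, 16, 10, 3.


Differences: -9, 6, -6, -7
Difference at position 2 is +6 (> 0) but position 1 is -9 (< 0) — sequence both rises and falls
→ NOT monotonic

Not monotonic


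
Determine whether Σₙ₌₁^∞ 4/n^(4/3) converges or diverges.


p-series test: Σ c/n^p converges if p > 1, diverges if p ≤ 1 (constant c > 0 doesn't affect convergence).
p = 4/3
4/3 > 1 → CONVERGES

Converges (p = 4/3 > 1)


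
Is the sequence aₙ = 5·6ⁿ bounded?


aₙ = 5·6ⁿ → as n→∞, aₙ→∞ (since base 6 > 1)
No finite upper bound exists
The sequence is UNBOUNDED

Unbounded (aₙ → ∞ as n → ∞)


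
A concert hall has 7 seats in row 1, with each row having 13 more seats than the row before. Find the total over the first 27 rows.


aₙ = 7 + (27-1)×13 = 345
Sₙ = n(a₁+aₙ)/2 = 27×(7+345)/2
= 27×352/2 = 4752

S_27 = 4752


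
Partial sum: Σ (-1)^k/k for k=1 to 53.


S = -1 + 1/2 - 1/3 + 1/4 - 1/5 + 1/6 - 1/7 + 1/8 ± ...
= -0.7025
(Full series converges to -ln(2) ≈ -0.6931)

S_53 = -0.7025


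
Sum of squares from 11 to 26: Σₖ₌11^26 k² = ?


Σₖ₌11^26 k² = Σₖ₌₁^26 k² − Σₖ₌₁^10 k²
= 26·27·53/6 − 10·11·21/6
= 6201 − 385 = 5816

Σk² = 5816


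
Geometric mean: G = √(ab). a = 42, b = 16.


GM = √(42×16) = √672 = 25.923

GM = 25.923


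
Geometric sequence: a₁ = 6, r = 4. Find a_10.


aₙ = a₁·r^(n-1)
= 6×4^9
= 6×262144
= 1572864

a_10 = 1572864


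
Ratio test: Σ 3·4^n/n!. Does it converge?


aₙ = 3·4^n/n!
a_{n+1}/aₙ = 4^(n+1)/(n+1)! × n!/4^n  (constant 3 cancels)
= 4/(n+1)
L = lim(n→∞) 4/(n+1) = 0
L < 1 → series CONVERGES

Converges (ratio test: L = 0 < 1)


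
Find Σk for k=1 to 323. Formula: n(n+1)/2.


n(n+1)/2 = 323×324/2 = 104652/2 = 52326

Σk = 52326


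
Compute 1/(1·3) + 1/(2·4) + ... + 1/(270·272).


1/(k(k+2)) = (1/2)·(1/k - 1/(k+2)) (partial fractions)
Telescoping: Σ = (1/2)·(1 + 1/2 - 1/271 - 1/272) = 110025/147424

Sum = 110025/147424


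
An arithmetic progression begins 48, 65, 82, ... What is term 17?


aₙ = a₁ + (n-1)d
= 48 + (17-1)×17
= 48 + 272
= 320

a_17 = 320


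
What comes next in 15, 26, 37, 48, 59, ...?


Pattern: arithmetic (d=11)
Terms: 15, 26, 37, 48, 59
Next term = 70

Next term = 70


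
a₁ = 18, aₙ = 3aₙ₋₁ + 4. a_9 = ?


Computing step by step:
a_1 = 18
a_2 = 58
a_3 = 178
a_4 = 538
a_5 = 1618
a_6 = 4858
a_7 = 14578
a_8 = 43738
a_9 = 131218


a_9 = 131218


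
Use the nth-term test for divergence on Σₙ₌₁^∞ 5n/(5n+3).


lim(n→∞) 5n/(5n+3) = 5/5 = 1  (divide numerator and denominator by n)
lim aₙ = 1 ≠ 0 → series DIVERGES

Diverges (lim aₙ = 1 ≠ 0)


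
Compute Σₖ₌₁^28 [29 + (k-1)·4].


aₙ = 29 + (28-1)×4 = 137
Sₙ = n(a₁+aₙ)/2 = 28×(29+137)/2
= 28×166/2 = 2324

S_28 = 2324


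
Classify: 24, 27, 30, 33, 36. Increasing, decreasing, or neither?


Differences: 3, 3, 3, 3
All differences > 0 → strictly INCREASING

Monotonically increasing


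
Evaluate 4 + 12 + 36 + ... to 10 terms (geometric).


Sₙ = 4×(3^10 - 1)/(3 - 1)
= 4×(59049 - 1)/2
= 4×59048/2
= 118096

S_10 = 118096


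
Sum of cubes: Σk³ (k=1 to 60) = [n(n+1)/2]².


n(n+1)/2 = 60×61/2 = 1830
Σk³ = 1830² = 3348900

Σk³ = 3348900


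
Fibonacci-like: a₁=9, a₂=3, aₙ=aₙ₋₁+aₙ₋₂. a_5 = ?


Computing iteratively: 9, 3, 12, 15, 27
a_5 = 27

a_5 = 27


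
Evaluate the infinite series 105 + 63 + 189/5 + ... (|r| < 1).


S∞ = a₁/(1-r) = 105/(1 - 3/5)
= 105/(2/5)
= 525/2

S∞ = 525/2


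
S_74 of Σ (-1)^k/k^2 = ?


S = -1 + 1/4 - 1/9 + 1/16 - 1/25 + 1/36 - 1/49 + 1/64 ± ...
= -0.8224
(Full series converges to -π²/12 ≈ -0.8225)

S_74 = -0.8224


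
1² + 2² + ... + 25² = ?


n = 25
n(n+1)(2n+1)/6 = 25×26×51/6
= 33150/6 = 5525

Σk² = 5525


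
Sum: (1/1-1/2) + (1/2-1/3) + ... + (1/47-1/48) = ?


Telescoping: adjacent terms cancel.
= 1/1 - 1/48
= 1 - 1/48 = 47/48

Sum = 47/48


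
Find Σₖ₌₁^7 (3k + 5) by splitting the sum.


Σ(3k+5) = 3·Σk + 5·n
= 3·28 + 5·7
= 84 + 35 = 119

Σ = 119


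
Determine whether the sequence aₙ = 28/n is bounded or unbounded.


a₁ = 28, a₂ = 28/2, a₃ = 28/3, ...
0 < aₙ ≤ 28 for all n ≥ 1
Lower bound: 0, Upper bound: 28
The sequence IS bounded

Bounded (0 < aₙ ≤ 28)


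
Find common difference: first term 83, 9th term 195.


d = (aₙ - a₁)/(n-1)
= (195 - 83)/(9-1)
= 112/8 = 14

d = 14


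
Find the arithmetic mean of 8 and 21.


AM = (8 + 21)/2 = 29/2 = 14.5

AM = 14.5


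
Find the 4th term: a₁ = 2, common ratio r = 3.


aₙ = a₁·r^(n-1)
= 2×3^3
= 2×27
= 54

a_4 = 54


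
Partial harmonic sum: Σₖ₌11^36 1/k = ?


Σₖ₌11^36 1/k = 1/11 + 1/12 + 1/13 + ... + 1/36
= 2335944903847/1875370816800
≈ 1.2456

Sum = 2335944903847/1875370816800 ≈ 1.2456


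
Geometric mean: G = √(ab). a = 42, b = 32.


GM = √(42×32) = √1344 = 36.6606

GM = 36.6606


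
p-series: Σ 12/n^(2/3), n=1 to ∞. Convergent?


p-series test: Σ c/n^p converges if p > 1, diverges if p ≤ 1 (constant c > 0 doesn't affect convergence).
p = 2/3
2/3 ≤ 1 → DIVERGES

Diverges (p = 2/3 ≤ 1)


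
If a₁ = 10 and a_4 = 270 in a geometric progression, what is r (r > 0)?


r^(n-1) = aₙ/a₁
r^3 = 270/10 = 27
r = 27^(1/3)
= 3

r = 3


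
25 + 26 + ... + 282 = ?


Σₖ₌25^282 k = Σₖ₌₁^282 k − Σₖ₌₁^24 k
= 282·283/2 − 24·25/2
= 39903 − 300 = 39603

Σk = 39603


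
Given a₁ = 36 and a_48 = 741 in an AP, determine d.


d = (aₙ - a₁)/(n-1)
= (741 - 36)/(48-1)
= 705/47 = 15

d = 15


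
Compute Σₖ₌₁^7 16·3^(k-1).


Sₙ = 16×(3^7 - 1)/(3 - 1)
= 16×(2187 - 1)/2
= 16×2186/2
= 17488

S_7 = 17488


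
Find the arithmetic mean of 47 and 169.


AM = (47 + 169)/2 = 216/2 = 108

AM = 108


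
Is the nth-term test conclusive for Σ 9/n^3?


lim(n→∞) 9/n^3 = 0
lim aₙ = 0 → nth-term test is INCONCLUSIVE
(Need other tests; this is actually a convergent p-series with p=3 > 1)

Inconclusive (lim aₙ = 0; need another test)


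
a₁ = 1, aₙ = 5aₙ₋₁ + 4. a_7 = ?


Computing step by step:
a_1 = 1
a_2 = 9
a_3 = 49
a_4 = 249
a_5 = 1249
a_6 = 6249
a_7 = 31249


a_7 = 31249


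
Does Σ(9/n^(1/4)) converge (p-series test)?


p-series test: Σ c/n^p converges if p > 1, diverges if p ≤ 1 (constant c > 0 doesn't affect convergence).
p = 1/4
1/4 ≤ 1 → DIVERGES

Diverges (p = 1/4 ≤ 1)


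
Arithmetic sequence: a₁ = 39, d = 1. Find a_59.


aₙ = a₁ + (n-1)d
= 39 + (59-1)×1
= 39 + 58
= 97

a_59 = 97


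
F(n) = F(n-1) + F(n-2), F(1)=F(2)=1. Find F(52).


Fibonacci sequence: 1, 1, 2, 3, 5, 8, 13, 21, 34, 55, 89, ...
F(52) = 32951280099

F(52) = 32951280099


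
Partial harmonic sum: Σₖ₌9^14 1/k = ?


Σₖ₌9^14 1/k = 1/9 + 1/10 + 1/11 + 1/12 + 1/13 + 1/14
= 96163/180180
≈ 0.5337

Sum = 96163/180180 ≈ 0.5337


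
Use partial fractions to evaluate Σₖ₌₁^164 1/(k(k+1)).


1/(k(k+1)) = 1/k - 1/(k+1) (partial fractions)
Telescoping: Σ = 1 - 1/165 = 164/165

Sum = 164/165


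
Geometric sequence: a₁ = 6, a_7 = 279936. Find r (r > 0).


r^(n-1) = aₙ/a₁
r^6 = 279936/6 = 46656
r = 46656^(1/6)
= ±6; taking r > 0 gives r = 6

r = 6


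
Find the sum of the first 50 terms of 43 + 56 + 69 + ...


aₙ = 43 + (50-1)×13 = 680
Sₙ = n(a₁+aₙ)/2 = 50×(43+680)/2
= 50×723/2 = 18075

S_50 = 18075


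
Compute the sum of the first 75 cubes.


n(n+1)/2 = 75×76/2 = 2850
Σk³ = 2850² = 8122500

Σk³ = 8122500


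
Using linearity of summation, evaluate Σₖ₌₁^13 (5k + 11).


Σ(5k+11) = 5·Σk + 11·n
= 5·91 + 11·13
= 455 + 143 = 598

Σ = 598


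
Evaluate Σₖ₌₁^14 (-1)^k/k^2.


S = -1 + 1/4 - 1/9 + 1/16 - 1/25 + 1/36 - 1/49 + 1/64 ± ...
= -0.8201
(Full series converges to -π²/12 ≈ -0.8225)

S_14 = -0.8201


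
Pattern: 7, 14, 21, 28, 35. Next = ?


Pattern: arithmetic (d=7)
Terms: 7, 14, 21, 28, 35
Next term = 42

Next term = 42


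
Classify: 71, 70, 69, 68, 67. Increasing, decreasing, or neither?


Differences: -1, -1, -1, -1
All differences < 0 → strictly DECREASING

Monotonically decreasing


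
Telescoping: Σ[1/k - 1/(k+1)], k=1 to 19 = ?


Telescoping: adjacent terms cancel.
= 1/1 - 1/20
= 1 - 1/20 = 19/20

Sum = 19/20


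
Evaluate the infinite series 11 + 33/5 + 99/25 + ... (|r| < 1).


S∞ = a₁/(1-r) = 11/(1 - 3/5)
= 11/(2/5)
= 55/2

S∞ = 55/2


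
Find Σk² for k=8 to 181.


Σₖ₌8^181 k² = Σₖ₌₁^181 k² − Σₖ₌₁^7 k²
= 181·182·363/6 − 7·8·15/6
= 1992991 − 140 = 1992851

Σk² = 1992851


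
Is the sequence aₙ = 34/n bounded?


a₁ = 34, a₂ = 34/2, a₃ = 34/3, ...
0 < aₙ ≤ 34 for all n ≥ 1
Lower bound: 0, Upper bound: 34
The sequence IS bounded

Bounded (0 < aₙ ≤ 34)


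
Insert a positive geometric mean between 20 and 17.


GM = √(20×17) = √340 = 18.4391

GM = 18.4391


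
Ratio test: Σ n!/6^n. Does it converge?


aₙ = n!/6^n
a_{n+1}/aₙ = (n+1)!/6^(n+1) × 6^n/n!
= (n+1)/6
L = lim(n→∞) (n+1)/6 = ∞
L > 1 → series DIVERGES

Diverges (ratio test: L = ∞ > 1)


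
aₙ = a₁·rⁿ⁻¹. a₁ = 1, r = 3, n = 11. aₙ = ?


aₙ = a₁·r^(n-1)
= 1×3^10
= 1×59049
= 59049

a_11 = 59049


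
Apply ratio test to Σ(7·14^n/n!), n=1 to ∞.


aₙ = 7·14^n/n!
a_{n+1}/aₙ = 14^(n+1)/(n+1)! × n!/14^n  (constant 7 cancels)
= 14/(n+1)
L = lim(n→∞) 14/(n+1) = 0
L < 1 → series CONVERGES

Converges (ratio test: L = 0 < 1)


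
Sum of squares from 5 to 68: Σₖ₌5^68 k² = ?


Σₖ₌5^68 k² = Σₖ₌₁^68 k² − Σₖ₌₁^4 k²
= 68·69·137/6 − 4·5·9/6
= 107134 − 30 = 107104

Σk² = 107104


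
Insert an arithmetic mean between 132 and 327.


AM = (132 + 327)/2 = 459/2 = 229.5

AM = 229.5


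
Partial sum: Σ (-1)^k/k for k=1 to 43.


S = -1 + 1/2 - 1/3 + 1/4 - 1/5 + 1/6 - 1/7 + 1/8 ± ...
= -0.7046
(Full series converges to -ln(2) ≈ -0.6931)

S_43 = -0.7046


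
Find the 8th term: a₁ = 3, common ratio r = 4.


aₙ = a₁·r^(n-1)
= 3×4^7
= 3×16384
= 49152

a_8 = 49152


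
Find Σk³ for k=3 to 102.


Σₖ₌3^102 k³ = [102·103/2]² − [2·3/2]²
= 27594009 − 9 = 27594000

Σk³ = 27594000


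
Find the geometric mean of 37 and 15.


GM = √(37×15) = √555 = 23.5584

GM = 23.5584


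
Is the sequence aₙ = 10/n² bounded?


a₁ = 10, a₂ = 10/4, a₃ = 10/9, ...
0 < aₙ ≤ 10 for all n ≥ 1
The sequence IS bounded

Bounded (0 < aₙ ≤ 10)


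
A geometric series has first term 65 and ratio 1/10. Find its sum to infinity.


S∞ = a₁/(1-r) = 65/(1 - 1/10)
= 65/(9/10)
= 650/9

S∞ = 650/9


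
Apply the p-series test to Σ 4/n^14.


p-series test: Σ c/n^p converges if p > 1, diverges if p ≤ 1 (constant c > 0 doesn't affect convergence).
p = 14
14 > 1 → CONVERGES

Converges (p = 14 > 1)


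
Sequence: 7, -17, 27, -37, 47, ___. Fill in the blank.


Pattern: alternating sign, magnitude arithmetic (d=10)
Terms: 7, -17, 27, -37, 47
Next term = -57

Next term = -57


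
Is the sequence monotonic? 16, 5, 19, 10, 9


Differences: -11, 14, -9, -1
Difference at position 2 is +14 (> 0) but position 1 is -11 (< 0) — sequence both rises and falls
→ NOT monotonic

Not monotonic


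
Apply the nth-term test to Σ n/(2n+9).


lim(n→∞) n/(2n+9) = 1/2 = 1/2  (divide numerator and denominator by n)
lim aₙ = 1/2 ≠ 0 → series DIVERGES

Diverges (lim aₙ = 1/2 ≠ 0)


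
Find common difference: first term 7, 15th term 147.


d = (aₙ - a₁)/(n-1)
= (147 - 7)/(15-1)
= 140/14 = 10

d = 10


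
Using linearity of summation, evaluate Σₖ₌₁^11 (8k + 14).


Σ(8k+14) = 8·Σk + 14·n
= 8·66 + 14·11
= 528 + 154 = 682

Σ = 682


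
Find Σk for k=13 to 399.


Σₖ₌13^399 k = Σₖ₌₁^399 k − Σₖ₌₁^12 k
= 399·400/2 − 12·13/2
= 79800 − 78 = 79722

Σk = 79722


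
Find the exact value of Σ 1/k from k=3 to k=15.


Σₖ₌3^15 1/k = 1/3 + 1/4 + 1/5 + ... + 1/15
= 655217/360360
≈ 1.8182

Sum = 655217/360360 ≈ 1.8182


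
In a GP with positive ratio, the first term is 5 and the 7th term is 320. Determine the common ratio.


r^(n-1) = aₙ/a₁
r^6 = 320/5 = 64
r = 64^(1/6)
= ±2; taking r > 0 gives r = 2

r = 2


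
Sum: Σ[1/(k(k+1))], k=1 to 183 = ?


1/(k(k+1)) = 1/k - 1/(k+1) (partial fractions)
Telescoping: Σ = 1 - 1/184 = 183/184

Sum = 183/184


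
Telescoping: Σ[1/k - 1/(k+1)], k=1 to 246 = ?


Telescoping: adjacent terms cancel.
= 1/1 - 1/247
= 1 - 1/247 = 246/247

Sum = 246/247


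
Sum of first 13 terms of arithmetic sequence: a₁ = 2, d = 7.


aₙ = 2 + (13-1)×7 = 86
Sₙ = n(a₁+aₙ)/2 = 13×(2+86)/2
= 13×88/2 = 572

S_13 = 572


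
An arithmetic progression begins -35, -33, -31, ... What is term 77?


aₙ = a₁ + (n-1)d
= -35 + (77-1)×2
= -35 + 152
= 117

a_77 = 117


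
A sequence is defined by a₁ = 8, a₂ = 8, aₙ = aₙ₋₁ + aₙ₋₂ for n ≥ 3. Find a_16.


Computing iteratively: 8, 8, 16, 24, 40, 64, 104, 168, 272, 440, 712, 1152, ...
a_16 = 7896

a_16 = 7896


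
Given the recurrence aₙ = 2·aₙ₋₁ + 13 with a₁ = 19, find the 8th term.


Computing step by step:
a_1 = 19
a_2 = 51
a_3 = 115
a_4 = 243
a_5 = 499
a_6 = 1011
a_7 = 2035
a_8 = 4083


a_8 = 4083


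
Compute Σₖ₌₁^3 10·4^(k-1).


Sₙ = 10×(4^3 - 1)/(4 - 1)
= 10×(64 - 1)/3
= 10×63/3
= 210

S_3 = 210


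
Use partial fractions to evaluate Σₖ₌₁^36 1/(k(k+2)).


1/(k(k+2)) = (1/2)·(1/k - 1/(k+2)) (partial fractions)
Telescoping: Σ = (1/2)·(1 + 1/2 - 1/37 - 1/38) = 1017/1406

Sum = 1017/1406


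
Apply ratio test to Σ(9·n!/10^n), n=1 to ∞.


aₙ = 9·n!/10^n
a_{n+1}/aₙ = (n+1)!/10^(n+1) × 10^n/n!  (constant 9 cancels)
= (n+1)/10
L = lim(n→∞) (n+1)/10 = ∞
L > 1 → series DIVERGES

Diverges (ratio test: L = ∞ > 1)


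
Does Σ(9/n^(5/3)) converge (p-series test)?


p-series test: Σ c/n^p converges if p > 1, diverges if p ≤ 1 (constant c > 0 doesn't affect convergence).
p = 5/3
5/3 > 1 → CONVERGES

Converges (p = 5/3 > 1)


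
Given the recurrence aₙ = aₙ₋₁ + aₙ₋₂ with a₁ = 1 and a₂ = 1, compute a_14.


Computing iteratively: 1, 1, 2, 3, 5, 8, 13, 21, 34, 55, 89, 144, ...
a_14 = 377

a_14 = 377


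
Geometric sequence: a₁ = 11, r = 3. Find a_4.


aₙ = a₁·r^(n-1)
= 11×3^3
= 11×27
= 297

a_4 = 297


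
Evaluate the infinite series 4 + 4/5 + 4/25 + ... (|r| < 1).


S∞ = a₁/(1-r) = 4/(1 - 1/5)
= 4/(4/5)
= 5

S∞ = 5


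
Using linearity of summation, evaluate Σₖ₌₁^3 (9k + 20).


Σ(9k+20) = 9·Σk + 20·n
= 9·6 + 20·3
= 54 + 60 = 114

Σ = 114


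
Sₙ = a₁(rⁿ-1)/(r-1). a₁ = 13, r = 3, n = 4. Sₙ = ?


Sₙ = 13×(3^4 - 1)/(3 - 1)
= 13×(81 - 1)/2
= 13×80/2
= 520

S_4 = 520


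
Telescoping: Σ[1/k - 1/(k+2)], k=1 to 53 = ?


Telescoping with gap 2: two head and two tail terms survive.
= (1 + 1/2) - (1/54 + 1/55)
= 3/2 - 1/54 - 1/55 = 2173/1485

Sum = 2173/1485


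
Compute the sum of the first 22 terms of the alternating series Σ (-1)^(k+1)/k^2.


S = 1 - 1/4 + 1/9 - 1/16 + 1/25 - 1/36 + 1/49 - 1/64 ± ...
= 0.8215
(Full series converges to +π²/12 ≈ +0.8225)

S_22 = 0.8215


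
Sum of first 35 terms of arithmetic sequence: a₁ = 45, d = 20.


aₙ = 45 + (35-1)×20 = 725
Sₙ = n(a₁+aₙ)/2 = 35×(45+725)/2
= 35×770/2 = 13475

S_35 = 13475


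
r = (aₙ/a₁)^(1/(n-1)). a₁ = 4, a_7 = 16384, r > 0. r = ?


r^(n-1) = aₙ/a₁
r^6 = 16384/4 = 4096
r = 4096^(1/6)
= ±4; taking r > 0 gives r = 4

r = 4


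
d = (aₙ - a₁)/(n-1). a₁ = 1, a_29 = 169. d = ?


d = (aₙ - a₁)/(n-1)
= (169 - 1)/(29-1)
= 168/28 = 6

d = 6


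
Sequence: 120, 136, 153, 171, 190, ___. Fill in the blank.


Pattern: triangular numbers: n(n+1)/2
Terms: 120, 136, 153, 171, 190
Next term = 210

Next term = 210


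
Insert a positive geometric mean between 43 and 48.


GM = √(43×48) = √2064 = 45.4313

GM = 45.4313


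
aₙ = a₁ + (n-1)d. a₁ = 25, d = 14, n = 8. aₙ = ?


aₙ = a₁ + (n-1)d
= 25 + (8-1)×14
= 25 + 98
= 123

a_8 = 123


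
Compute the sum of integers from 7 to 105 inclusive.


Σₖ₌7^105 k = Σₖ₌₁^105 k − Σₖ₌₁^6 k
= 105·106/2 − 6·7/2
= 5565 − 21 = 5544

Σk = 5544


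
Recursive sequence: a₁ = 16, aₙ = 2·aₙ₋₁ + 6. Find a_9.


Computing step by step:
a_1 = 16
a_2 = 38
a_3 = 82
a_4 = 170
a_5 = 346
a_6 = 698
a_7 = 1402
a_8 = 2810
a_9 = 5626


a_9 = 5626


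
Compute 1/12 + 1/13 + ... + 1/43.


Σₖ₌12^43 1/k = 1/12 + 1/13 + 1/14 + ... + 1/43
= 12529194618585504529/9419588158802421600
≈ 1.3301

Sum = 12529194618585504529/9419588158802421600 ≈ 1.3301


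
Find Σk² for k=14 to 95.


Σₖ₌14^95 k² = Σₖ₌₁^95 k² − Σₖ₌₁^13 k²
= 95·96·191/6 − 13·14·27/6
= 290320 − 819 = 289501

Σk² = 289501


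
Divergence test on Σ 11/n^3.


lim(n→∞) 11/n^3 = 0
lim aₙ = 0 → nth-term test is INCONCLUSIVE
(Need other tests; this is actually a convergent p-series with p=3 > 1)

Inconclusive (lim aₙ = 0; need another test)


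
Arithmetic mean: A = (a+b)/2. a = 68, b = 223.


AM = (68 + 223)/2 = 291/2 = 145.5

AM = 145.5


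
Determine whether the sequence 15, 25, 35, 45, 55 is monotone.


Differences: 10, 10, 10, 10
All differences > 0 → strictly INCREASING

Monotonically increasing


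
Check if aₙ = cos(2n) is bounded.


For all n, -1 ≤ cos(2n) ≤ 1, so -1 ≤ cos(2n) ≤ 1
Lower bound: -1, Upper bound: 1
The sequence IS bounded

Bounded (-1 ≤ aₙ ≤ 1)


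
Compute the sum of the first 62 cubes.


n(n+1)/2 = 62×63/2 = 1953
Σk³ = 1953² = 3814209

Σk³ = 3814209


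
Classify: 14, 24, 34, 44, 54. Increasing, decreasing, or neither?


Differences: 10, 10, 10, 10
All differences > 0 → strictly INCREASING

Monotonically increasing


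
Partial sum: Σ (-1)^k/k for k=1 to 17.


S = -1 + 1/2 - 1/3 + 1/4 - 1/5 + 1/6 - 1/7 + 1/8 ± ...
= -0.7217
(Full series converges to -ln(2) ≈ -0.6931)

S_17 = -0.7217


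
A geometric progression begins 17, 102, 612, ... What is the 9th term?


aₙ = a₁·r^(n-1)
= 17×6^8
= 17×1679616
= 28553472

a_9 = 28553472


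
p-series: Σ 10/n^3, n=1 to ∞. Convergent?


p-series test: Σ c/n^p converges if p > 1, diverges if p ≤ 1 (constant c > 0 doesn't affect convergence).
p = 3
3 > 1 → CONVERGES

Converges (p = 3 > 1)


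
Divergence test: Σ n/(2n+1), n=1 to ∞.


lim(n→∞) n/(2n+1) = 1/2 = 1/2  (divide numerator and denominator by n)
lim aₙ = 1/2 ≠ 0 → series DIVERGES

Diverges (lim aₙ = 1/2 ≠ 0)


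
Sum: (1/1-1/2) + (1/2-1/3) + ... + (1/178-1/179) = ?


Telescoping: adjacent terms cancel.
= 1/1 - 1/179
= 1 - 1/179 = 178/179

Sum = 178/179


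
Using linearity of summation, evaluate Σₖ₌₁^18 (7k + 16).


Σ(7k+16) = 7·Σk + 16·n
= 7·171 + 16·18
= 1197 + 288 = 1485

Σ = 1485


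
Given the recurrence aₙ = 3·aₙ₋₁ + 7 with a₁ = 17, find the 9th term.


Computing step by step:
a_1 = 17
a_2 = 58
a_3 = 181
a_4 = 550
a_5 = 1657
a_6 = 4978
a_7 = 14941
a_8 = 44830
a_9 = 134497


a_9 = 134497


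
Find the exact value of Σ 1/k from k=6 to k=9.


Σₖ₌6^9 1/k = 1/6 + 1/7 + 1/8 + 1/9
= 275/504
≈ 0.5456

Sum = 275/504 ≈ 0.5456


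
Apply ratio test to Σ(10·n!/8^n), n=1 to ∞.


aₙ = 10·n!/8^n
a_{n+1}/aₙ = (n+1)!/8^(n+1) × 8^n/n!  (constant 10 cancels)
= (n+1)/8
L = lim(n→∞) (n+1)/8 = ∞
L > 1 → series DIVERGES

Diverges (ratio test: L = ∞ > 1)


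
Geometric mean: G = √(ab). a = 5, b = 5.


GM = √(5×5) = √25 = 5

GM = 5


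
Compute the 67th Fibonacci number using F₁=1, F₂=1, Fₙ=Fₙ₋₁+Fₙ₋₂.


Fibonacci sequence: 1, 1, 2, 3, 5, 8, 13, 21, 34, 55, 89, ...
F(67) = 44945570212853

F(67) = 44945570212853


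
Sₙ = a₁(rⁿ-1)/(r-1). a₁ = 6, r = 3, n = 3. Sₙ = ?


Sₙ = 6×(3^3 - 1)/(3 - 1)
= 6×(27 - 1)/2
= 6×26/2
= 78

S_3 = 78


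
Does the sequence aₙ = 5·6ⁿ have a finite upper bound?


aₙ = 5·6ⁿ → as n→∞, aₙ→∞ (since base 6 > 1)
No finite upper bound exists
The sequence is UNBOUNDED

Unbounded (aₙ → ∞ as n → ∞)
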